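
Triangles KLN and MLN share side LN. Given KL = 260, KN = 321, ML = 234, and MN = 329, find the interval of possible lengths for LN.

95 < LN < 563

From triangle KLN: |260 − 321| < LN < 260 + 321, i.e. 61 < LN < 581.
From triangle MLN: 95 < LN < 563.
Both must hold, so LN lies in the intersection.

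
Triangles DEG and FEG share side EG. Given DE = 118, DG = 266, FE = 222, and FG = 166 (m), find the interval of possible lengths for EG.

From triangle DEG: |118 − 266| < EG < 118 + 266, i.e. 148 < EG < 384.
From triangle FEG: 56 < EG < 388.
Both must hold, so EG lies in the intersection.

148 < EG < 384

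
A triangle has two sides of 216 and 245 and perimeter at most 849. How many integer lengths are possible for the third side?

Triangle inequality: 29 < x < 461. Perimeter ≤ 849 gives x ≤ 849 − 216 − 245 = 388.
So 29 < x ≤ 388; integers 30 through 388: 359 values.

359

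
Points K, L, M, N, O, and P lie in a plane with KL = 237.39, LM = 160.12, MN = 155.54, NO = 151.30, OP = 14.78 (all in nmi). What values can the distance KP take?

The maximum is all hops collinear in one direction: 237.39 + 160.12 + 155.54 + 151.30 + 14.78 = 719.13.
The longest hop is 237.39; the others sum to 481.74. Since 237.39 ≤ 481.74, the path can fold back on itself completely, so the minimum distance is 0.

0 ≤ KP ≤ 719.13 nmi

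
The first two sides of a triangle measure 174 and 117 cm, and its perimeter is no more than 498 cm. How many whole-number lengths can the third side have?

150

Triangle inequality: 57 < x < 291. Perimeter ≤ 498 gives x ≤ 498 − 174 − 117 = 207.
So 57 < x ≤ 207; integers 58 through 207: 150 values.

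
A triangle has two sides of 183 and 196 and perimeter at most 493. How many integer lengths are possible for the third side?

Triangle inequality: 13 < x < 379. Perimeter ≤ 493 gives x ≤ 493 − 183 − 196 = 114.
So 13 < x ≤ 114; integers 14 through 114: 101 values.

101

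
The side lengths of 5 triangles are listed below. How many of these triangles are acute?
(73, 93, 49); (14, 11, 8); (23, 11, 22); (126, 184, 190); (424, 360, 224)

2

(73,93,49): 49²+73² = 7730 < 8649 = 93² → obtuse
(14,11,8): 8²+11² = 185 < 196 = 14² → obtuse
(23,11,22): 11²+22² = 605 > 529 = 23² → acute
(126,184,190): 126²+184² = 49732 > 36100 = 190² → acute
(424,360,224): 224²+360² = 179776 = 424² → right
2 of the 5 are acute.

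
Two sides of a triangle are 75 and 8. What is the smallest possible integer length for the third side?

The third side must be strictly greater than |75 − 8| = 67.
The smallest integer above 67 is 68.

68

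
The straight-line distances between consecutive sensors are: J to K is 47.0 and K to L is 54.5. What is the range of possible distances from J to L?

By the triangle inequality, |47.0 − 54.5| ≤ JL ≤ 47.0 + 54.5.

7.5 ≤ JL ≤ 101.5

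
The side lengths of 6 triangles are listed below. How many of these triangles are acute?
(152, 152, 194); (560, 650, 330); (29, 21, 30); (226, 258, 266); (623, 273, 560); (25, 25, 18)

4

(152,152,194): 152²+152² = 46208 > 37636 = 194² → acute
(560,650,330): 330²+560² = 422500 = 650² → right
(29,21,30): 21²+29² = 1282 > 900 = 30² → acute
(226,258,266): 226²+258² = 117640 > 70756 = 266² → acute
(623,273,560): 273²+560² = 388129 = 623² → right
(25,25,18): 18²+25² = 949 > 625 = 25² → acute
4 of the 6 are acute.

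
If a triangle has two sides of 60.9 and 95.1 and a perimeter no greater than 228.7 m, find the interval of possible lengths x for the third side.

34.2 < x ≤ 72.7 m

Triangle inequality alone gives 34.2 < x < 156.0.
The perimeter condition gives x ≤ 228.7 − 60.9 − 95.1 = 72.7.
Intersecting the two: 34.2 < x ≤ 72.7.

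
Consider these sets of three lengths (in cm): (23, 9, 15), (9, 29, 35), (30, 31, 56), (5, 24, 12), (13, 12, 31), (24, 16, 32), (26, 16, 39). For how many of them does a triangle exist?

5

(9,15,23): 9+15 > 23 → valid
(9,29,35): 9+29 > 35 → valid
(30,31,56): 30+31 > 56 → valid
(5,12,24): 5+12 ≤ 24 → not valid
(12,13,31): 12+13 ≤ 31 → not valid
(16,24,32): 16+24 > 32 → valid
(16,26,39): 16+26 > 39 → valid
5 of the 7 triples form a triangle.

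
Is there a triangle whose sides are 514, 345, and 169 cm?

No

The two shorter sides sum to 514, exactly equal to the longest side 514.
That gives only a degenerate (flat) triangle — the inequality must be strict.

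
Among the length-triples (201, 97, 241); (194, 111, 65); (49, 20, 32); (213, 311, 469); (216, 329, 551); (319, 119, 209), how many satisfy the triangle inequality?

(97,201,241): 97+201 > 241 → valid
(65,111,194): 65+111 ≤ 194 → not valid
(20,32,49): 20+32 > 49 → valid
(213,311,469): 213+311 > 469 → valid
(216,329,551): 216+329 ≤ 551 → not valid
(119,209,319): 119+209 > 319 → valid
4 of the 6 triples form a triangle.

4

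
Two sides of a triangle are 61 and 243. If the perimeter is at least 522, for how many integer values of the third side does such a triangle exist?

86

Triangle inequality: 182 < x < 304. Perimeter ≥ 522 gives x ≥ 522 − 61 − 243 = 218.
So 218 ≤ x < 304; integers 218 through 303: 86 values.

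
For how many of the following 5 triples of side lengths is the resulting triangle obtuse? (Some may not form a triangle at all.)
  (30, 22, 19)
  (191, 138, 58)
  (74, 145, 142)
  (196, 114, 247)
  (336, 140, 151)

3

(30,22,19): 19²+22² = 845 < 900 = 30² → obtuse
(191,138,58): 58²+138² = 22408 < 36481 = 191² → obtuse
(74,145,142): 74²+142² = 25640 > 21025 = 145² → acute
(196,114,247): 114²+196² = 51412 < 61009 = 247² → obtuse
(336,140,151): 140+151 ≤ 336, not a triangle
3 of the 5 are obtuse.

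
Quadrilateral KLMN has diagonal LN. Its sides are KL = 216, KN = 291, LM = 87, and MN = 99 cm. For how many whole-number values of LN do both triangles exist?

110

From triangle KLN: 75 < LN < 507.
From triangle MLN: 12 < LN < 186.
Intersection: 75 < LN < 186, so integers 76 through 185: 110 values.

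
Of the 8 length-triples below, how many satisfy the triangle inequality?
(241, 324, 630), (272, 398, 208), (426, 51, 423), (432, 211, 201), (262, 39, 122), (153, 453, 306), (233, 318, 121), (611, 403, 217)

5

(241,324,630): 241+324 ≤ 630 → not valid
(208,272,398): 208+272 > 398 → valid
(51,423,426): 51+423 > 426 → valid
(201,211,432): 201+211 ≤ 432 → not valid
(39,122,262): 39+122 ≤ 262 → not valid
(153,306,453): 153+306 > 453 → valid
(121,233,318): 121+233 > 318 → valid
(217,403,611): 217+403 > 611 → valid
5 of the 8 triples form a triangle.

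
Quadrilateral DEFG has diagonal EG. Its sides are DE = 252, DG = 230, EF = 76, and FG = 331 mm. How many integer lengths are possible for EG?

151

From triangle DEG: 22 < EG < 482.
From triangle FEG: 255 < EG < 407.
Intersection: 255 < EG < 407, so integers 256 through 406: 151 values.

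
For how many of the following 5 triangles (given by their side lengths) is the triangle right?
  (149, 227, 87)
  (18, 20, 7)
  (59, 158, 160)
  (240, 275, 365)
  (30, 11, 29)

1

(149,227,87): 87²+149² = 29770 < 51529 = 227² → obtuse
(18,20,7): 7²+18² = 373 < 400 = 20² → obtuse
(59,158,160): 59²+158² = 28445 > 25600 = 160² → acute
(240,275,365): 240²+275² = 133225 = 365² → right
(30,11,29): 11²+29² = 962 > 900 = 30² → acute
1 of the 5 is right.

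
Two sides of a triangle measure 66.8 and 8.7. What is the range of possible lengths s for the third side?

By the triangle inequality, s must be less than 66.8 + 8.7 = 75.5 and greater than |66.8 − 8.7| = 58.1.

58.1 < s < 75.5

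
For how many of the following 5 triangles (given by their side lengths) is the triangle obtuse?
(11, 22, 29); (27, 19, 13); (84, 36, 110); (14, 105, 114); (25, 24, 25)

4

(11,22,29): 11²+22² = 605 < 841 = 29² → obtuse
(27,19,13): 13²+19² = 530 < 729 = 27² → obtuse
(84,36,110): 36²+84² = 8352 < 12100 = 110² → obtuse
(14,105,114): 14²+105² = 11221 < 12996 = 114² → obtuse
(25,24,25): 24²+25² = 1201 > 625 = 25² → acute
4 of the 5 are obtuse.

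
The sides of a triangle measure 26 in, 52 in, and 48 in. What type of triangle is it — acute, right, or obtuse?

acute

Compare the square of the longest side to the sum of squares of the other two: 26² + 48² = 2980 > 2704 = 52².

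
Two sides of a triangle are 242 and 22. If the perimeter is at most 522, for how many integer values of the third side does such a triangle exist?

38

Triangle inequality: 220 < x < 264. Perimeter ≤ 522 gives x ≤ 522 − 242 − 22 = 258.
So 220 < x ≤ 258; integers 221 through 258: 38 values.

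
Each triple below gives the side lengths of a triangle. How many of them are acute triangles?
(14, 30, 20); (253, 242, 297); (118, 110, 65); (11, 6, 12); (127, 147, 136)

(14,30,20): 14²+20² = 596 < 900 = 30² → obtuse
(253,242,297): 242²+253² = 122573 > 88209 = 297² → acute
(118,110,65): 65²+110² = 16325 > 13924 = 118² → acute
(11,6,12): 6²+11² = 157 > 144 = 12² → acute
(127,147,136): 127²+136² = 34625 > 21609 = 147² → acute
4 of the 5 are acute.

4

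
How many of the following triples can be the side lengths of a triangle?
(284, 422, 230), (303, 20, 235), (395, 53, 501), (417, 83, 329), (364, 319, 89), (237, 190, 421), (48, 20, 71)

3

(230,284,422): 230+284 > 422 → valid
(20,235,303): 20+235 ≤ 303 → not valid
(53,395,501): 53+395 ≤ 501 → not valid
(83,329,417): 83+329 ≤ 417 → not valid
(89,319,364): 89+319 > 364 → valid
(190,237,421): 190+237 > 421 → valid
(20,48,71): 20+48 ≤ 71 → not valid
3 of the 7 triples form a triangle.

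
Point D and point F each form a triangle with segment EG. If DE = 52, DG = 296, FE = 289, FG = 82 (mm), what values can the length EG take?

From triangle DEG: |52 − 296| < EG < 52 + 296, i.e. 244 < EG < 348.
From triangle FEG: 207 < EG < 371.
Both must hold, so EG lies in the intersection.

244 < EG < 348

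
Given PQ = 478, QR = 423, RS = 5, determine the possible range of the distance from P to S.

The maximum is all hops collinear in one direction: 478 + 423 + 5 = 906.
The longest hop is 478; the others sum to 428. Folding the others back against it leaves at least 478 − 428 = 50.

50 ≤ PS ≤ 906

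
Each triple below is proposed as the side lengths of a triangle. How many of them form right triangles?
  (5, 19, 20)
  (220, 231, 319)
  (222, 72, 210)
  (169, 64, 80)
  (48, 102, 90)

(5,19,20): 5²+19² = 386 < 400 = 20² → obtuse
(220,231,319): 220²+231² = 101761 = 319² → right
(222,72,210): 72²+210² = 49284 = 222² → right
(169,64,80): 64+80 ≤ 169, not a triangle
(48,102,90): 48²+90² = 10404 = 102² → right
3 of the 5 are right.

3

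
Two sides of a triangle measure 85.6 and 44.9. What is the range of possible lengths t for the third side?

40.7 < t < 130.5

By the triangle inequality, t must be less than 85.6 + 44.9 = 130.5 and greater than |85.6 − 44.9| = 40.7.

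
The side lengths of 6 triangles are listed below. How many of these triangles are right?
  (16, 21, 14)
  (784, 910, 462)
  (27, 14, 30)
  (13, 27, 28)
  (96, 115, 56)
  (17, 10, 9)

1

(16,21,14): 14²+16² = 452 > 441 = 21² → acute
(784,910,462): 462²+784² = 828100 = 910² → right
(27,14,30): 14²+27² = 925 > 900 = 30² → acute
(13,27,28): 13²+27² = 898 > 784 = 28² → acute
(96,115,56): 56²+96² = 12352 < 13225 = 115² → obtuse
(17,10,9): 9²+10² = 181 < 289 = 17² → obtuse
1 of the 6 is right.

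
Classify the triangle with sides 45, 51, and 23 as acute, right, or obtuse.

obtuse

Compare the square of the longest side to the sum of squares of the other two: 23² + 45² = 2554 < 2601 = 51².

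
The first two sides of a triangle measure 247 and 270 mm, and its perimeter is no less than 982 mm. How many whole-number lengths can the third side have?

52

Triangle inequality: 23 < x < 517. Perimeter ≥ 982 gives x ≥ 982 − 247 − 270 = 465.
So 465 ≤ x < 517; integers 465 through 516: 52 values.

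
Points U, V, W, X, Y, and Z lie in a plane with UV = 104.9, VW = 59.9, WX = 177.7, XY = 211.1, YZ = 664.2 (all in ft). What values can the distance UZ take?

110.6 ≤ UZ ≤ 1217.8 ft

The maximum is all hops collinear in one direction: 104.9 + 59.9 + 177.7 + 211.1 + 664.2 = 1217.8.
The longest hop is 664.2; the others sum to 553.6. Folding the others back against it leaves at least 664.2 − 553.6 = 110.6.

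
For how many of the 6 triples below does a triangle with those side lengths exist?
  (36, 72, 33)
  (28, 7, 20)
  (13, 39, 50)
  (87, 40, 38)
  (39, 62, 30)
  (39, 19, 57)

(33,36,72): 33+36 ≤ 72 → not valid
(7,20,28): 7+20 ≤ 28 → not valid
(13,39,50): 13+39 > 50 → valid
(38,40,87): 38+40 ≤ 87 → not valid
(30,39,62): 30+39 > 62 → valid
(19,39,57): 19+39 > 57 → valid
3 of the 6 triples form a triangle.

3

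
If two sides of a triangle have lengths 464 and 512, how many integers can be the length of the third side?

The third side lies in the open interval (48, 976).
Integers from 49 to 975 inclusive: 975 − 49 + 1 = 927.

927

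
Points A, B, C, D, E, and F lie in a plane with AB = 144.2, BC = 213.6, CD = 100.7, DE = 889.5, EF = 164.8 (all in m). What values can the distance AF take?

The maximum is all hops collinear in one direction: 144.2 + 213.6 + 100.7 + 889.5 + 164.8 = 1512.8.
The longest hop is 889.5; the others sum to 623.3. Folding the others back against it leaves at least 889.5 − 623.3 = 266.2.

266.2 ≤ AF ≤ 1512.8 m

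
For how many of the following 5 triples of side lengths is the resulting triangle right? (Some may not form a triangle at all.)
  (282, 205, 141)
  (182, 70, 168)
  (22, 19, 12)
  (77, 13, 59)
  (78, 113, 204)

1

(282,205,141): 141²+205² = 61906 < 79524 = 282² → obtuse
(182,70,168): 70²+168² = 33124 = 182² → right
(22,19,12): 12²+19² = 505 > 484 = 22² → acute
(77,13,59): 13+59 ≤ 77, not a triangle
(78,113,204): 78+113 ≤ 204, not a triangle
1 of the 5 is right.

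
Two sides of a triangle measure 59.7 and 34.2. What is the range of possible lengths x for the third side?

25.5 < x < 93.9

By the triangle inequality, x must be less than 59.7 + 34.2 = 93.9 and greater than |59.7 − 34.2| = 25.5.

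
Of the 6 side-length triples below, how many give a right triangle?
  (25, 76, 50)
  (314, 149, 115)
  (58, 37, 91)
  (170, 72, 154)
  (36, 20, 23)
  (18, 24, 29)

1

(25,76,50): 25+50 ≤ 76, not a triangle
(314,149,115): 115+149 ≤ 314, not a triangle
(58,37,91): 37²+58² = 4733 < 8281 = 91² → obtuse
(170,72,154): 72²+154² = 28900 = 170² → right
(36,20,23): 20²+23² = 929 < 1296 = 36² → obtuse
(18,24,29): 18²+24² = 900 > 841 = 29² → acute
1 of the 6 is right.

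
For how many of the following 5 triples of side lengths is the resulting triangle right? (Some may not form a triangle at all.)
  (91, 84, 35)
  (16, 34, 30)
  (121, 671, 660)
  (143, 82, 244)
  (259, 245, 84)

(91,84,35): 35²+84² = 8281 = 91² → right
(16,34,30): 16²+30² = 1156 = 34² → right
(121,671,660): 121²+660² = 450241 = 671² → right
(143,82,244): 82+143 ≤ 244, not a triangle
(259,245,84): 84²+245² = 67081 = 259² → right
4 of the 5 are right.

4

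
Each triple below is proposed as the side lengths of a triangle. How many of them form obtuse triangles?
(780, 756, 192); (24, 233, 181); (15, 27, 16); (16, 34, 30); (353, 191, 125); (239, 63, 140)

(780,756,192): 192²+756² = 608400 = 780² → right
(24,233,181): 24+181 ≤ 233, not a triangle
(15,27,16): 15²+16² = 481 < 729 = 27² → obtuse
(16,34,30): 16²+30² = 1156 = 34² → right
(353,191,125): 125+191 ≤ 353, not a triangle
(239,63,140): 63+140 ≤ 239, not a triangle
1 of the 6 is obtuse.

1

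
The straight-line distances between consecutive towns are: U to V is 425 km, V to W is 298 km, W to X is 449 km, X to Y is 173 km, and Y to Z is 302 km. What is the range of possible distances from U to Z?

The maximum is all hops collinear in one direction: 425 + 298 + 449 + 173 + 302 = 1647.
The longest hop is 449; the others sum to 1198. Since 449 ≤ 1198, the path can fold back on itself completely, so the minimum distance is 0.

0 ≤ UZ ≤ 1647 km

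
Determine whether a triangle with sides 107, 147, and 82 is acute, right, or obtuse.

Compare the square of the longest side to the sum of squares of the other two: 82² + 107² = 18173 < 21609 = 147².

obtuse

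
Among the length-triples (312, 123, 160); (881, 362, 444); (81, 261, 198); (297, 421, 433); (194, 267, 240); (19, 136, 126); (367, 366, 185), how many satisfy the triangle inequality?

(123,160,312): 123+160 ≤ 312 → not valid
(362,444,881): 362+444 ≤ 881 → not valid
(81,198,261): 81+198 > 261 → valid
(297,421,433): 297+421 > 433 → valid
(194,240,267): 194+240 > 267 → valid
(19,126,136): 19+126 > 136 → valid
(185,366,367): 185+366 > 367 → valid
5 of the 7 triples form a triangle.

5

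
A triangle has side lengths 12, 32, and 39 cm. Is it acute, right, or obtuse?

Compare the square of the longest side to the sum of squares of the other two: 12² + 32² = 1168 < 1521 = 39².

obtuse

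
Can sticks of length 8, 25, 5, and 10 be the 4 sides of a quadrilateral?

No

For a quadrilateral, each side must be shorter than the sum of the others.
Here the longest side is 25, but the remaining 3 sides sum to only 23.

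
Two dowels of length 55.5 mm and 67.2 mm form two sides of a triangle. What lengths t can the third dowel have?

By the triangle inequality, t must be less than 55.5 + 67.2 = 122.7 and greater than |55.5 − 67.2| = 11.7.

11.7 < t < 122.7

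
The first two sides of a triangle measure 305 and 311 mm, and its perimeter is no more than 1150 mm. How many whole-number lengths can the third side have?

528

Triangle inequality: 6 < x < 616. Perimeter ≤ 1150 gives x ≤ 1150 − 305 − 311 = 534.
So 6 < x ≤ 534; integers 7 through 534: 528 values.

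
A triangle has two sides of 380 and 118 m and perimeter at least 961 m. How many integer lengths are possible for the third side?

35

Triangle inequality: 262 < x < 498. Perimeter ≥ 961 gives x ≥ 961 − 380 − 118 = 463.
So 463 ≤ x < 498; integers 463 through 497: 35 values.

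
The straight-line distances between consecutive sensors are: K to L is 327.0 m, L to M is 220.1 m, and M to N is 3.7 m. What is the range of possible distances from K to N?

103.2 ≤ KN ≤ 550.8 m

The maximum is all hops collinear in one direction: 327.0 + 220.1 + 3.7 = 550.8.
The longest hop is 327.0; the others sum to 223.8. Folding the others back against it leaves at least 327.0 − 223.8 = 103.2.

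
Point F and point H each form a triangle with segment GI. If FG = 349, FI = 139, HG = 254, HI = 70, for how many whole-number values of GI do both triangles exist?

113

From triangle FGI: 210 < GI < 488.
From triangle HGI: 184 < GI < 324.
Intersection: 210 < GI < 324, so integers 211 through 323: 113 values.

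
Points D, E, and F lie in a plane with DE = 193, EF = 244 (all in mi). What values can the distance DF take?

By the triangle inequality, |193 − 244| ≤ DF ≤ 193 + 244.

51 ≤ DF ≤ 437 mi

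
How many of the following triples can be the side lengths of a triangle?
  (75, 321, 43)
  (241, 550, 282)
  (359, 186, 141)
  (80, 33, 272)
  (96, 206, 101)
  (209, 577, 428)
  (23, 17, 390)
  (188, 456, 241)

1

(43,75,321): 43+75 ≤ 321 → not valid
(241,282,550): 241+282 ≤ 550 → not valid
(141,186,359): 141+186 ≤ 359 → not valid
(33,80,272): 33+80 ≤ 272 → not valid
(96,101,206): 96+101 ≤ 206 → not valid
(209,428,577): 209+428 > 577 → valid
(17,23,390): 17+23 ≤ 390 → not valid
(188,241,456): 188+241 ≤ 456 → not valid
1 of the 8 triples forms a triangle.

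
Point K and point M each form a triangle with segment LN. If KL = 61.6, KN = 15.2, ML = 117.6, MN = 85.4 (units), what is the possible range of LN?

From triangle KLN: |61.6 − 15.2| < LN < 61.6 + 15.2, i.e. 46.4 < LN < 76.8.
From triangle MLN: 32.2 < LN < 203.0.
Both must hold, so LN lies in the intersection.

46.4 < LN < 76.8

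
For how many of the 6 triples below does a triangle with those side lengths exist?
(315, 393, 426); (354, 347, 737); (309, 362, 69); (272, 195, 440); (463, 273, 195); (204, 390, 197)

5

(315,393,426): 315+393 > 426 → valid
(347,354,737): 347+354 ≤ 737 → not valid
(69,309,362): 69+309 > 362 → valid
(195,272,440): 195+272 > 440 → valid
(195,273,463): 195+273 > 463 → valid
(197,204,390): 197+204 > 390 → valid
5 of the 6 triples form a triangle.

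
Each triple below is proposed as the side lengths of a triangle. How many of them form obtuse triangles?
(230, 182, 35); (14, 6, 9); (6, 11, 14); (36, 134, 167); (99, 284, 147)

(230,182,35): 35+182 ≤ 230, not a triangle
(14,6,9): 6²+9² = 117 < 196 = 14² → obtuse
(6,11,14): 6²+11² = 157 < 196 = 14² → obtuse
(36,134,167): 36²+134² = 19252 < 27889 = 167² → obtuse
(99,284,147): 99+147 ≤ 284, not a triangle
3 of the 5 are obtuse.

3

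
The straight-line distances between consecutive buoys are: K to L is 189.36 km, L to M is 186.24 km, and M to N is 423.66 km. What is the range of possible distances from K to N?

48.06 ≤ KN ≤ 799.26 km

The maximum is all hops collinear in one direction: 189.36 + 186.24 + 423.66 = 799.26.
The longest hop is 423.66; the others sum to 375.60. Folding the others back against it leaves at least 423.66 − 375.60 = 48.06.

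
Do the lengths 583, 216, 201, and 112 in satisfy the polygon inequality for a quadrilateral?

For a quadrilateral, each side must be shorter than the sum of the others.
Here the longest side is 583, but the remaining 3 sides sum to only 529.

No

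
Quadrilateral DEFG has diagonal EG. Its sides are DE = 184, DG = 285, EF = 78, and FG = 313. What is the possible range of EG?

235 < EG < 391

From triangle DEG: |184 − 285| < EG < 184 + 285, i.e. 101 < EG < 469.
From triangle FEG: 235 < EG < 391.
Both must hold, so EG lies in the intersection.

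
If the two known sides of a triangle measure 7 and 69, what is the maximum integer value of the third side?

The third side must be strictly less than 7 + 69 = 76.
The largest integer below 76 is 75.

75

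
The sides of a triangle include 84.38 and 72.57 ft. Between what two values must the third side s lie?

By the triangle inequality, s must be less than 84.38 + 72.57 = 156.95 and greater than |84.38 − 72.57| = 11.81.

11.81 < s < 156.95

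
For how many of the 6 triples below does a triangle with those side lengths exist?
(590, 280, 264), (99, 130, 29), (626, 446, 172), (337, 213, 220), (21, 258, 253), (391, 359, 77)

(264,280,590): 264+280 ≤ 590 → not valid
(29,99,130): 29+99 ≤ 130 → not valid
(172,446,626): 172+446 ≤ 626 → not valid
(213,220,337): 213+220 > 337 → valid
(21,253,258): 21+253 > 258 → valid
(77,359,391): 77+359 > 391 → valid
3 of the 6 triples form a triangle.

3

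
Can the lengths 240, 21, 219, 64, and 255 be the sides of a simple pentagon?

A pentagon exists iff every side is shorter than the sum of the others — equivalently, the longest side is less than the sum of the rest.
Longest side 255 < 544 (sum of the remaining 4), so yes.

Yes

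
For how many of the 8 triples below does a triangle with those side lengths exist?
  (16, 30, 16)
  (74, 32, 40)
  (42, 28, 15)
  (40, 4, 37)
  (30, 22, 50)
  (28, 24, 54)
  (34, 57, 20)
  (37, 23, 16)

5

(16,16,30): 16+16 > 30 → valid
(32,40,74): 32+40 ≤ 74 → not valid
(15,28,42): 15+28 > 42 → valid
(4,37,40): 4+37 > 40 → valid
(22,30,50): 22+30 > 50 → valid
(24,28,54): 24+28 ≤ 54 → not valid
(20,34,57): 20+34 ≤ 57 → not valid
(16,23,37): 16+23 > 37 → valid
5 of the 8 triples form a triangle.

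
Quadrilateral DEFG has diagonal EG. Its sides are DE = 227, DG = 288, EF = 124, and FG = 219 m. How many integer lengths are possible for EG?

From triangle DEG: 61 < EG < 515.
From triangle FEG: 95 < EG < 343.
Intersection: 95 < EG < 343, so integers 96 through 342: 247 values.

247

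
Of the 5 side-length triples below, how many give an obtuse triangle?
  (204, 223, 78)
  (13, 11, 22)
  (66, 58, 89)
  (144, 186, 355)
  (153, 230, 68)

(204,223,78): 78²+204² = 47700 < 49729 = 223² → obtuse
(13,11,22): 11²+13² = 290 < 484 = 22² → obtuse
(66,58,89): 58²+66² = 7720 < 7921 = 89² → obtuse
(144,186,355): 144+186 ≤ 355, not a triangle
(153,230,68): 68+153 ≤ 230, not a triangle
3 of the 5 are obtuse.

3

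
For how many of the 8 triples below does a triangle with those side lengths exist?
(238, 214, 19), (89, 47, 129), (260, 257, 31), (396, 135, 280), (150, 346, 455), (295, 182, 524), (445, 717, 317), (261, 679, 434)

(19,214,238): 19+214 ≤ 238 → not valid
(47,89,129): 47+89 > 129 → valid
(31,257,260): 31+257 > 260 → valid
(135,280,396): 135+280 > 396 → valid
(150,346,455): 150+346 > 455 → valid
(182,295,524): 182+295 ≤ 524 → not valid
(317,445,717): 317+445 > 717 → valid
(261,434,679): 261+434 > 679 → valid
6 of the 8 triples form a triangle.

6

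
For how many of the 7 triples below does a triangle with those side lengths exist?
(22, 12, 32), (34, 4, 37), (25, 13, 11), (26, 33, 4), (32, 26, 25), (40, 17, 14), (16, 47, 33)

4

(12,22,32): 12+22 > 32 → valid
(4,34,37): 4+34 > 37 → valid
(11,13,25): 11+13 ≤ 25 → not valid
(4,26,33): 4+26 ≤ 33 → not valid
(25,26,32): 25+26 > 32 → valid
(14,17,40): 14+17 ≤ 40 → not valid
(16,33,47): 16+33 > 47 → valid
4 of the 7 triples form a triangle.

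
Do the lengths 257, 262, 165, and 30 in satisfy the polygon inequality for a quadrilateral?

A quadrilateral exists iff every side is shorter than the sum of the others — equivalently, the longest side is less than the sum of the rest.
Longest side 262 < 452 (sum of the remaining 3), so yes.

Yes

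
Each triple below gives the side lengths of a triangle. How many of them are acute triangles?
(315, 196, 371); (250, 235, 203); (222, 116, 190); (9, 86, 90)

2

(315,196,371): 196²+315² = 137641 = 371² → right
(250,235,203): 203²+235² = 96434 > 62500 = 250² → acute
(222,116,190): 116²+190² = 49556 > 49284 = 222² → acute
(9,86,90): 9²+86² = 7477 < 8100 = 90² → obtuse
2 of the 4 are acute.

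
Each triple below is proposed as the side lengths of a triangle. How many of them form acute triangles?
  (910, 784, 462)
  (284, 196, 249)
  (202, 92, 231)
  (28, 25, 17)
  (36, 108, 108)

3

(910,784,462): 462²+784² = 828100 = 910² → right
(284,196,249): 196²+249² = 100417 > 80656 = 284² → acute
(202,92,231): 92²+202² = 49268 < 53361 = 231² → obtuse
(28,25,17): 17²+25² = 914 > 784 = 28² → acute
(36,108,108): 36²+108² = 12960 > 11664 = 108² → acute
3 of the 5 are acute.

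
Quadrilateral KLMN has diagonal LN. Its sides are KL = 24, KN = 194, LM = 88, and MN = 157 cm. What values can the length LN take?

170 < LN < 218

From triangle KLN: |24 − 194| < LN < 24 + 194, i.e. 170 < LN < 218.
From triangle MLN: 69 < LN < 245.
Both must hold, so LN lies in the intersection.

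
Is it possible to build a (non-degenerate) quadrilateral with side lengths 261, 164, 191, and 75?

A quadrilateral exists iff every side is shorter than the sum of the others — equivalently, the longest side is less than the sum of the rest.
Longest side 261 < 430 (sum of the remaining 3), so yes.

Yes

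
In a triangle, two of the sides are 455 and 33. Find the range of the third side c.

By the triangle inequality, c must be less than 455 + 33 = 488 and greater than |455 − 33| = 422.

422 < c < 488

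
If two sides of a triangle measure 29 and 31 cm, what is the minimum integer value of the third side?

The third side must be strictly greater than |29 − 31| = 2.
The smallest integer above 2 is 3.

3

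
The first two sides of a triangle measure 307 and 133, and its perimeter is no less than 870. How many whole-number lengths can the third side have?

10

Triangle inequality: 174 < x < 440. Perimeter ≥ 870 gives x ≥ 870 − 307 − 133 = 430.
So 430 ≤ x < 440; integers 430 through 439: 10 values.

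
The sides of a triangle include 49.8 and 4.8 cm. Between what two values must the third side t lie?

45.0 < t < 54.6

By the triangle inequality, t must be less than 49.8 + 4.8 = 54.6 and greater than |49.8 − 4.8| = 45.0.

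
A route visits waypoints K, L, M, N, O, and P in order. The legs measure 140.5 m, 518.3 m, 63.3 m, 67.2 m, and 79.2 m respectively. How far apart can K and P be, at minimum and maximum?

168.1 ≤ KP ≤ 868.5 m

The maximum is all hops collinear in one direction: 140.5 + 518.3 + 63.3 + 67.2 + 79.2 = 868.5.
The longest hop is 518.3; the others sum to 350.2. Folding the others back against it leaves at least 518.3 − 350.2 = 168.1.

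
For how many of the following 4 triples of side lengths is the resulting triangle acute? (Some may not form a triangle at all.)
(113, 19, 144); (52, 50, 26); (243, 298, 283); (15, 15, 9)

(113,19,144): 19+113 ≤ 144, not a triangle
(52,50,26): 26²+50² = 3176 > 2704 = 52² → acute
(243,298,283): 243²+283² = 139138 > 88804 = 298² → acute
(15,15,9): 9²+15² = 306 > 225 = 15² → acute
3 of the 4 are acute.

3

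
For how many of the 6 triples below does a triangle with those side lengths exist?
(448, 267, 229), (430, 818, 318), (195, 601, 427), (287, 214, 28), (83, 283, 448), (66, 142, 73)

(229,267,448): 229+267 > 448 → valid
(318,430,818): 318+430 ≤ 818 → not valid
(195,427,601): 195+427 > 601 → valid
(28,214,287): 28+214 ≤ 287 → not valid
(83,283,448): 83+283 ≤ 448 → not valid
(66,73,142): 66+73 ≤ 142 → not valid
2 of the 6 triples form a triangle.

2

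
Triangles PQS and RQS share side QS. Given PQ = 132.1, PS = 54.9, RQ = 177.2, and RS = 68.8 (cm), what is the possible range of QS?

108.4 < QS < 187.0

From triangle PQS: |132.1 − 54.9| < QS < 132.1 + 54.9, i.e. 77.2 < QS < 187.0.
From triangle RQS: 108.4 < QS < 246.0.
Both must hold, so QS lies in the intersection.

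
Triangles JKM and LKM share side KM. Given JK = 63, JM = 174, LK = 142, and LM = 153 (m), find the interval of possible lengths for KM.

111 < KM < 237

From triangle JKM: |63 − 174| < KM < 63 + 174, i.e. 111 < KM < 237.
From triangle LKM: 11 < KM < 295.
Both must hold, so KM lies in the intersection.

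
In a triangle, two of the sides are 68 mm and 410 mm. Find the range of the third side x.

By the triangle inequality, x must be less than 68 + 410 = 478 and greater than |68 − 410| = 342.

342 < x < 478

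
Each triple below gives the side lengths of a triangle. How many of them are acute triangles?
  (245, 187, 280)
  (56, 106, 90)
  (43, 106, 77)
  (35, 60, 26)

(245,187,280): 187²+245² = 94994 > 78400 = 280² → acute
(56,106,90): 56²+90² = 11236 = 106² → right
(43,106,77): 43²+77² = 7778 < 11236 = 106² → obtuse
(35,60,26): 26²+35² = 1901 < 3600 = 60² → obtuse
1 of the 4 is acute.

1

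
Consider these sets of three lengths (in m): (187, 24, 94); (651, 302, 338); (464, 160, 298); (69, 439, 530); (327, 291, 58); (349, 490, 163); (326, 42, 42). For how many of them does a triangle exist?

(24,94,187): 24+94 ≤ 187 → not valid
(302,338,651): 302+338 ≤ 651 → not valid
(160,298,464): 160+298 ≤ 464 → not valid
(69,439,530): 69+439 ≤ 530 → not valid
(58,291,327): 58+291 > 327 → valid
(163,349,490): 163+349 > 490 → valid
(42,42,326): 42+42 ≤ 326 → not valid
2 of the 7 triples form a triangle.

2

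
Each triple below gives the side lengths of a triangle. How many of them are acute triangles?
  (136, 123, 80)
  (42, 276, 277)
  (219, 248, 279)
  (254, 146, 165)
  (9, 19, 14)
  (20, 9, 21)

(136,123,80): 80²+123² = 21529 > 18496 = 136² → acute
(42,276,277): 42²+276² = 77940 > 76729 = 277² → acute
(219,248,279): 219²+248² = 109465 > 77841 = 279² → acute
(254,146,165): 146²+165² = 48541 < 64516 = 254² → obtuse
(9,19,14): 9²+14² = 277 < 361 = 19² → obtuse
(20,9,21): 9²+20² = 481 > 441 = 21² → acute
4 of the 6 are acute.

4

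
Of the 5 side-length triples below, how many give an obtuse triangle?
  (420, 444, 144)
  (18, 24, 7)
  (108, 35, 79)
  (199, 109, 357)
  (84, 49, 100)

(420,444,144): 144²+420² = 197136 = 444² → right
(18,24,7): 7²+18² = 373 < 576 = 24² → obtuse
(108,35,79): 35²+79² = 7466 < 11664 = 108² → obtuse
(199,109,357): 109+199 ≤ 357, not a triangle
(84,49,100): 49²+84² = 9457 < 10000 = 100² → obtuse
3 of the 5 are obtuse.

3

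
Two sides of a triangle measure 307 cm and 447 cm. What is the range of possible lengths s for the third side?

140 < s < 754

By the triangle inequality, s must be less than 307 + 447 = 754 and greater than |307 − 447| = 140.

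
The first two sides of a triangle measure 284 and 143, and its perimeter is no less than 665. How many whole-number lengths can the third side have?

Triangle inequality: 141 < x < 427. Perimeter ≥ 665 gives x ≥ 665 − 284 − 143 = 238.
So 238 ≤ x < 427; integers 238 through 426: 189 values.

189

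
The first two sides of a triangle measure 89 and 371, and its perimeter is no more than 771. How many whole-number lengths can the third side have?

29

Triangle inequality: 282 < x < 460. Perimeter ≤ 771 gives x ≤ 771 − 89 − 371 = 311.
So 282 < x ≤ 311; integers 283 through 311: 29 values.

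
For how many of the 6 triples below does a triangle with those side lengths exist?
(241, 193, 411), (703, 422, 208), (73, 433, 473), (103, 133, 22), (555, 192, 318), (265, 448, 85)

2

(193,241,411): 193+241 > 411 → valid
(208,422,703): 208+422 ≤ 703 → not valid
(73,433,473): 73+433 > 473 → valid
(22,103,133): 22+103 ≤ 133 → not valid
(192,318,555): 192+318 ≤ 555 → not valid
(85,265,448): 85+265 ≤ 448 → not valid
2 of the 6 triples form a triangle.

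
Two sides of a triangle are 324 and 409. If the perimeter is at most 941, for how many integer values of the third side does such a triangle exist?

123

Triangle inequality: 85 < x < 733. Perimeter ≤ 941 gives x ≤ 941 − 324 − 409 = 208.
So 85 < x ≤ 208; integers 86 through 208: 123 values.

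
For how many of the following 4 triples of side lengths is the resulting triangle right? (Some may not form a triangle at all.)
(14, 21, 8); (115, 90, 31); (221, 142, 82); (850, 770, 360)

1

(14,21,8): 8²+14² = 260 < 441 = 21² → obtuse
(115,90,31): 31²+90² = 9061 < 13225 = 115² → obtuse
(221,142,82): 82²+142² = 26888 < 48841 = 221² → obtuse
(850,770,360): 360²+770² = 722500 = 850² → right
1 of the 4 is right.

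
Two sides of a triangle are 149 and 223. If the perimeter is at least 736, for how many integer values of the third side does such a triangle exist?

8

Triangle inequality: 74 < x < 372. Perimeter ≥ 736 gives x ≥ 736 − 149 − 223 = 364.
So 364 ≤ x < 372; integers 364 through 371: 8 values.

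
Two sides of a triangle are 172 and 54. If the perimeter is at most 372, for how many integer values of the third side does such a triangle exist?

Triangle inequality: 118 < x < 226. Perimeter ≤ 372 gives x ≤ 372 − 172 − 54 = 146.
So 118 < x ≤ 146; integers 119 through 146: 28 values.

28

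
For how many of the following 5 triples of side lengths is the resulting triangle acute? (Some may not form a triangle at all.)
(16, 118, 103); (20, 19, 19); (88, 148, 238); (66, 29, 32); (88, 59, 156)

1

(16,118,103): 16²+103² = 10865 < 13924 = 118² → obtuse
(20,19,19): 19²+19² = 722 > 400 = 20² → acute
(88,148,238): 88+148 ≤ 238, not a triangle
(66,29,32): 29+32 ≤ 66, not a triangle
(88,59,156): 59+88 ≤ 156, not a triangle
1 of the 5 is acute.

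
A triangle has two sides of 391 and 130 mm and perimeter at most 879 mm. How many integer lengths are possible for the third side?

Triangle inequality: 261 < x < 521. Perimeter ≤ 879 gives x ≤ 879 − 391 − 130 = 358.
So 261 < x ≤ 358; integers 262 through 358: 97 values.

97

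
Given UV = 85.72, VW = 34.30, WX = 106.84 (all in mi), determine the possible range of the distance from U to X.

The maximum is all hops collinear in one direction: 85.72 + 34.30 + 106.84 = 226.86.
The longest hop is 106.84; the others sum to 120.02. Since 106.84 ≤ 120.02, the path can fold back on itself completely, so the minimum distance is 0.

0 ≤ UX ≤ 226.86 mi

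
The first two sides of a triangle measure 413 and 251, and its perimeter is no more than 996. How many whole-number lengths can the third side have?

Triangle inequality: 162 < x < 664. Perimeter ≤ 996 gives x ≤ 996 − 413 − 251 = 332.
So 162 < x ≤ 332; integers 163 through 332: 170 values.

170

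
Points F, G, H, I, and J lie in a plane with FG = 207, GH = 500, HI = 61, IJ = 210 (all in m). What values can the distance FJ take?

22 ≤ FJ ≤ 978 m

The maximum is all hops collinear in one direction: 207 + 500 + 61 + 210 = 978.
The longest hop is 500; the others sum to 478. Folding the others back against it leaves at least 500 − 478 = 22.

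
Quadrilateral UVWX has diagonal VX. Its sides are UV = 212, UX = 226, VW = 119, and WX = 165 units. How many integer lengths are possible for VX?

237

From triangle UVX: 14 < VX < 438.
From triangle WVX: 46 < VX < 284.
Intersection: 46 < VX < 284, so integers 47 through 283: 237 values.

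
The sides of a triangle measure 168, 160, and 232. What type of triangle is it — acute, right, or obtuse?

Compare the square of the longest side to the sum of squares of the other two: 160² + 168² = 53824 = 232².

right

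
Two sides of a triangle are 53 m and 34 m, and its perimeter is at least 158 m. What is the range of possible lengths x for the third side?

71 ≤ x < 87 m

Triangle inequality alone gives 19 < x < 87.
The perimeter condition gives x ≥ 158 − 53 − 34 = 71.
Intersecting the two: 71 ≤ x < 87.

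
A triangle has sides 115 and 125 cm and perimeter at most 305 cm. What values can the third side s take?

10 < s ≤ 65 cm

Triangle inequality alone gives 10 < s < 240.
The perimeter condition gives s ≤ 305 − 115 − 125 = 65.
Intersecting the two: 10 < s ≤ 65.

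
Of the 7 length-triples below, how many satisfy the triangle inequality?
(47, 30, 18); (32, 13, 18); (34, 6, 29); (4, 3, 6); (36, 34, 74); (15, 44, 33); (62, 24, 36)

(18,30,47): 18+30 > 47 → valid
(13,18,32): 13+18 ≤ 32 → not valid
(6,29,34): 6+29 > 34 → valid
(3,4,6): 3+4 > 6 → valid
(34,36,74): 34+36 ≤ 74 → not valid
(15,33,44): 15+33 > 44 → valid
(24,36,62): 24+36 ≤ 62 → not valid
4 of the 7 triples form a triangle.

4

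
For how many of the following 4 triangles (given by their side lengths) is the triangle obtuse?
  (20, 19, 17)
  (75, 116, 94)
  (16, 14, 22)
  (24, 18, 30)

1

(20,19,17): 17²+19² = 650 > 400 = 20² → acute
(75,116,94): 75²+94² = 14461 > 13456 = 116² → acute
(16,14,22): 14²+16² = 452 < 484 = 22² → obtuse
(24,18,30): 18²+24² = 900 = 30² → right
1 of the 4 is obtuse.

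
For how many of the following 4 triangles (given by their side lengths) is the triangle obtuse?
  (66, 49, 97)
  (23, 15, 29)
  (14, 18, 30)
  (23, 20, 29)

3

(66,49,97): 49²+66² = 6757 < 9409 = 97² → obtuse
(23,15,29): 15²+23² = 754 < 841 = 29² → obtuse
(14,18,30): 14²+18² = 520 < 900 = 30² → obtuse
(23,20,29): 20²+23² = 929 > 841 = 29² → acute
3 of the 4 are obtuse.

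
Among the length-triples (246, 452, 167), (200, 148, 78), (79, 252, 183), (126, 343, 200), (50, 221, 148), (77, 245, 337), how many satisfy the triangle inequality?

2

(167,246,452): 167+246 ≤ 452 → not valid
(78,148,200): 78+148 > 200 → valid
(79,183,252): 79+183 > 252 → valid
(126,200,343): 126+200 ≤ 343 → not valid
(50,148,221): 50+148 ≤ 221 → not valid
(77,245,337): 77+245 ≤ 337 → not valid
2 of the 6 triples form a triangle.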